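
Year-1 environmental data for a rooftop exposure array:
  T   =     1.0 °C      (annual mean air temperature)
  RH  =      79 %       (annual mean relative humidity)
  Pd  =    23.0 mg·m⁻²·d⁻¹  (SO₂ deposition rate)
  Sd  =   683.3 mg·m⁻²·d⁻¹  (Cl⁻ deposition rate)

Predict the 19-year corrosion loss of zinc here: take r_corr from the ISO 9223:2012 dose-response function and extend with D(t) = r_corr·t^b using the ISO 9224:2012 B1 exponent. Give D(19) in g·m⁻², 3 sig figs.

D(19) = 224 g·m⁻²

zinc: temperature factor f = +0.038·(-9.0) = -0.3420
  Pd branch = 0.0129·Pd^0.44·e^(0.046·RH+f) = 1.379 μm/a
  Sd branch = 0.0175·Sd^0.57·e^(0.008·RH+0.085·T) = 1.48 μm/a
  sum: 1.379 + 1.48 → r_corr = 2.858 μm/a
Power-law: D(19) = r_corr · 19^0.813
  D(19) = 2.858 × 19^0.813 = 2.858 × 10.96 = 31.31 μm
  Mass loss = 31.31 μm × 7.14 g/cm³ = 223.6 g·m⁻²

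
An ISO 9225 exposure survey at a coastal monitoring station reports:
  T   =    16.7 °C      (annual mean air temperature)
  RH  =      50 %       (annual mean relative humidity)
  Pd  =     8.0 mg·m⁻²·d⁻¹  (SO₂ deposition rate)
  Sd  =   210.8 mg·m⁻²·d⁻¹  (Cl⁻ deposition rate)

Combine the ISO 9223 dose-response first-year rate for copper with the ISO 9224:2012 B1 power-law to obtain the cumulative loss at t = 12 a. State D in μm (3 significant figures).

copper: f(T) = -0.080·(T−10) [T>10 °C] = -0.5360
  Pd branch = 0.0053·Pd^0.26·e^(0.059·RH+f) = 0.1017 μm/a
  Cl⁻ term: 0.01025·210.8^0.27·exp(0.036·50+0.049·16.7) = 0.596
  r_corr = 0.1017 + 0.596 = 0.6978 μm/a
ISO 9224: D(t) = r_corr · t^b with b = 0.667 (copper, B1)
  D(12) = 0.6978 × 12^0.667 = 0.6978 × 5.246 = 3.66 μm

D(12) = 3.66 μm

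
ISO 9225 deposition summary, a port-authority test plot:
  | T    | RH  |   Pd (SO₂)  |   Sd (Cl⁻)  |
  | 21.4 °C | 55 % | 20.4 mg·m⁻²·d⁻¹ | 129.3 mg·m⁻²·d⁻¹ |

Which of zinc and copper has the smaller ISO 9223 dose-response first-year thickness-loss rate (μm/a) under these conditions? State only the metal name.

zinc: temperature factor f = -0.071·(11.4) = -0.8094
  sulphur-dioxide contribution → 0.2717 μm/a
  chloride contribution → 2.677 μm/a
  ⇒ r_corr(zinc) = 2.949 μm/a
copper: T>10 °C ⇒ hinge -0.080·(21.4−10) = -0.9120
  sulphur-dioxide contribution → 0.1197 μm/a
  chloride contribution → 0.7873 μm/a
  total first-year rate 0.907 μm/a
Ordering by μm/a: zinc (2.95) > copper (0.907)

copper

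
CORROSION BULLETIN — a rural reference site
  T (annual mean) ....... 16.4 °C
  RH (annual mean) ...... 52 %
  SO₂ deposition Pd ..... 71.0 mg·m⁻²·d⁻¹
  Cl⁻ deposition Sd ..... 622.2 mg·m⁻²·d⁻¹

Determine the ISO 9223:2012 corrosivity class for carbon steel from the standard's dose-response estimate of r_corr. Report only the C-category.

carbon steel: T>10 °C ⇒ hinge -0.054·(16.4−10) = -0.3456
  Pd branch = 1.77·Pd^0.52·e^(0.02·RH+f) = 32.52 μm/a
  Cl⁻ term: 0.102·622.2^0.62·exp(0.033·52+0.04·16.4) = 59.02
  r_corr = 32.52 + 59.02 = 91.54 μm/a
91.5 μm/a falls in (80, 200] for carbon steel → category C5

C5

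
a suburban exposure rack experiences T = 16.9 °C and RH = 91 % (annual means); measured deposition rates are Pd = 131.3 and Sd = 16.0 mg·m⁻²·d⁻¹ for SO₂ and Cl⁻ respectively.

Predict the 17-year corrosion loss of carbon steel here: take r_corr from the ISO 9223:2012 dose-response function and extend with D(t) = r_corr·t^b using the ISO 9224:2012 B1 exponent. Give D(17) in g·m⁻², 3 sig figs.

carbon steel: T>10 °C ⇒ hinge -0.054·(16.9−10) = -0.3726
  Pd branch = 1.77·Pd^0.52·e^(0.02·RH+f) = 95.08 μm/a
  Cl⁻ term: 0.102·16.0^0.62·exp(0.033·91+0.04·16.9) = 22.54
  r_corr = 95.08 + 22.54 = 117.6 μm/a
Long-term exponent b (ISO 9224 Table 2, B1) = 0.523
  D(17) = 117.6 × 17^0.523 = 117.6 × 4.401 = 517.6 μm
  Mass loss = 517.6 μm × 7.85 g/cm³ = 4063 g·m⁻²

D(17) = 4.06e+03 g·m⁻²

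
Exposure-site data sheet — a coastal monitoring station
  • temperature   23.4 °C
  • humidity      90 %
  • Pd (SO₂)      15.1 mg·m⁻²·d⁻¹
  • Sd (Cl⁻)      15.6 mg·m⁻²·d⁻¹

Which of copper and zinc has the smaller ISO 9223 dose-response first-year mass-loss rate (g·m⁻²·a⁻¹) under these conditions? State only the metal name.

copper: f(T) = -0.080·(T−10) [T>10 °C] = -1.0720
  SO₂ term: 0.0053·15.1^0.26·exp(0.059·90-1.0720) = 0.7436
  Sd branch = 0.01025·Sd^0.27·e^(0.036·RH+0.049·T) = 1.73 μm/a
  r_corr = 0.7436 + 1.73 = 2.473 μm/a
  mass loss = 2.473 μm/a × 8.96 g/cm³ = 22.16 g·m⁻²·a⁻¹
zinc: T>10 °C ⇒ hinge -0.071·(23.4−10) = -0.9514
  Pd branch = 0.0129·Pd^0.44·e^(0.046·RH+f) = 1.033 μm/a
  Cl⁻ term: 0.0175·15.6^0.57·exp(0.008·90+0.085·23.4) = 1.258
  sum: 1.033 + 1.258 → r_corr = 2.291 μm/a
  mass loss = 2.291 μm/a × 7.14 g/cm³ = 16.36 g·m⁻²·a⁻¹
Ordering by g·m⁻²·a⁻¹: copper (22.2) > zinc (16.4)

zinc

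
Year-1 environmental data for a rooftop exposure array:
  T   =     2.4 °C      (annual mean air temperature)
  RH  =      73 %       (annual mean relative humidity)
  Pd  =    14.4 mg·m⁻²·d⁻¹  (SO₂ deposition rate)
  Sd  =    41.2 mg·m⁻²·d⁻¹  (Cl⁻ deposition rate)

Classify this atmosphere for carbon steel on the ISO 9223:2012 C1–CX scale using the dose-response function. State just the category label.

C2

carbon steel: temperature factor f = +0.150·(-7.6) = -1.1400
  SO₂ term: 1.77·14.4^0.52·exp(0.02·73-1.1400) = 9.757
  Cl⁻ term: 0.102·41.2^0.62·exp(0.033·73+0.04·2.4) = 12.52
  sum: 9.757 + 12.52 → r_corr = 22.28 μm/a
22.3 μm/a falls in (1.3, 25] for carbon steel → category C2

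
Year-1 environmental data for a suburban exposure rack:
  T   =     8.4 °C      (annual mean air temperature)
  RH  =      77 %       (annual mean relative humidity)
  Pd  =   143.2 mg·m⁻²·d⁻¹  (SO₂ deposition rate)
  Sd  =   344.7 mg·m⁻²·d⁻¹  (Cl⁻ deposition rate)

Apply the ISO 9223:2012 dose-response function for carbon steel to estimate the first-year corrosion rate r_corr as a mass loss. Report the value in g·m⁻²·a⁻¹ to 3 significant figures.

r_corr = 1.21e+03 g·m⁻²·a⁻¹

carbon steel: f(T) = +0.150·(T−10) [T≤10 °C] = -0.2400
  sulphur-dioxide contribution → 85.83 μm/a
  chloride contribution → 67.81 μm/a
  ⇒ r_corr(carbon steel) = 153.6 μm/a
Convert to mass loss: 153.6 μm/a × 7.85 g/cm³ = 1206 g·m⁻²·a⁻¹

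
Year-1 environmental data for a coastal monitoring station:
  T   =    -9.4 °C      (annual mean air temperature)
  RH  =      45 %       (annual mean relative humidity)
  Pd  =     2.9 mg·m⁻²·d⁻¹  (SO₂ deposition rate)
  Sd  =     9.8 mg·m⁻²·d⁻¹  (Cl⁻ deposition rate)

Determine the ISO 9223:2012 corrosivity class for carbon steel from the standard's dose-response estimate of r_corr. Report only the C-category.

C2

carbon steel: f(T) = +0.150·(T−10) [T≤10 °C] = -2.9100
  Pd branch = 1.77·Pd^0.52·e^(0.02·RH+f) = 0.4126 μm/a
  Cl⁻ term: 0.102·9.8^0.62·exp(0.033·45+0.04·-9.4) = 1.273
  sum: 0.4126 + 1.273 → r_corr = 1.685 μm/a
1.69 μm/a falls in (1.3, 25] for carbon steel → category C2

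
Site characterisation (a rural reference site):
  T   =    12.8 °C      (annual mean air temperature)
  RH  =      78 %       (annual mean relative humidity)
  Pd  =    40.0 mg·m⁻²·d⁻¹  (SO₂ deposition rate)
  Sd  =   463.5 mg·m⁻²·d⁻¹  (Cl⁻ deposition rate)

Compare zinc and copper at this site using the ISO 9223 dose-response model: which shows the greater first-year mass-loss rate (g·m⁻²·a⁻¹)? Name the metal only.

zinc: T>10 °C ⇒ hinge -0.071·(12.8−10) = -0.1988
  SO₂ term: 0.0129·40.0^0.44·exp(0.046·78-0.1988) = 1.938
  Sd branch = 0.0175·Sd^0.57·e^(0.008·RH+0.085·T) = 3.208 μm/a
  sum: 1.938 + 3.208 → r_corr = 5.146 μm/a
  mass loss = 5.146 μm/a × 7.14 g/cm³ = 36.74 g·m⁻²·a⁻¹
copper: temperature factor f = -0.080·(2.8) = -0.2240
  SO₂ term: 0.0053·40.0^0.26·exp(0.059·78-0.2240) = 1.102
  Cl⁻ term: 0.01025·463.5^0.27·exp(0.036·78+0.049·12.8) = 1.669
  r_corr = 1.102 + 1.669 = 2.771 μm/a
  mass loss = 2.771 μm/a × 8.96 g/cm³ = 24.83 g·m⁻²·a⁻¹
Ordering by g·m⁻²·a⁻¹: zinc (36.7) > copper (24.8)

zinc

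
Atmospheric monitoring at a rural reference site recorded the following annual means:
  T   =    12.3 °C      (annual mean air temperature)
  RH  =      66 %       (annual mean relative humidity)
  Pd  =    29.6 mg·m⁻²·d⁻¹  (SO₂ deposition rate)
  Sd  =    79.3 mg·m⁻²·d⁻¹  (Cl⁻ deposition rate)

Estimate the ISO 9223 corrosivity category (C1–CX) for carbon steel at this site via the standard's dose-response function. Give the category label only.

C4

carbon steel: temperature factor f = -0.054·(2.3) = -0.1242
  SO₂ term: 1.77·29.6^0.52·exp(0.02·66-0.1242) = 34.07
  Sd branch = 0.102·Sd^0.62·e^(0.033·RH+0.04·T) = 22.17 μm/a
  r_corr = 34.07 + 22.17 = 56.24 μm/a
56.2 μm/a falls in (50, 80] for carbon steel → category C4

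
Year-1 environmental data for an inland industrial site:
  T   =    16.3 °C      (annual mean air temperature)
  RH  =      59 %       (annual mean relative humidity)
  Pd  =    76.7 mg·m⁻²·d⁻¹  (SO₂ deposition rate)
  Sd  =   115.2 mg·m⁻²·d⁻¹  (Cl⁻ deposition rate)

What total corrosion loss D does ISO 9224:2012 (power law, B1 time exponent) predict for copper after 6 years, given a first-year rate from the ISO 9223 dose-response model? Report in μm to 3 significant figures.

copper: T>10 °C ⇒ hinge -0.080·(16.3−10) = -0.5040
  Pd branch = 0.0053·Pd^0.26·e^(0.059·RH+f) = 0.3215 μm/a
  Cl⁻ term: 0.01025·115.2^0.27·exp(0.036·59+0.049·16.3) = 0.6865
  r_corr = 0.3215 + 0.6865 = 1.008 μm/a
ISO 9224: D(t) = r_corr · t^b with b = 0.667 (copper, B1)
  D(6) = 1.008 × 6^0.667 = 1.008 × 3.304 = 3.33 μm

D(6) = 3.33 μm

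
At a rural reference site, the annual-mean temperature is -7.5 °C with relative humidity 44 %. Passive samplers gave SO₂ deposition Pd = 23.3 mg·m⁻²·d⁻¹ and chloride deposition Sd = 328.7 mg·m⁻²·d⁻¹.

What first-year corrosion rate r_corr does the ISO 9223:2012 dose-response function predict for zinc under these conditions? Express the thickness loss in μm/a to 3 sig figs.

r_corr = 0.558 μm/a

zinc: T≤10 °C ⇒ hinge +0.038·(-7.5−10) = -0.6650
  SO₂ term: 0.0129·23.3^0.44·exp(0.046·44-0.6650) = 0.2006
  Sd branch = 0.0175·Sd^0.57·e^(0.008·RH+0.085·T) = 0.3578 μm/a
  sum: 0.2006 + 0.3578 → r_corr = 0.5584 μm/a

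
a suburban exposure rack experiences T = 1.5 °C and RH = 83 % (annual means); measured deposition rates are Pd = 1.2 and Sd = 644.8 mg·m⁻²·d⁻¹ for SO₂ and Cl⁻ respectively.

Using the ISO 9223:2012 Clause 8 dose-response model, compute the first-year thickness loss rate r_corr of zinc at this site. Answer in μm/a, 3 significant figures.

zinc: temperature factor f = +0.038·(-8.5) = -0.3230
  SO₂ term: 0.0129·1.2^0.44·exp(0.046·83-0.3230) = 0.4606
  Cl⁻ term: 0.0175·644.8^0.57·exp(0.008·83+0.085·1.5) = 1.542
  sum: 0.4606 + 1.542 → r_corr = 2.003 μm/a

r_corr = 2.00 μm/a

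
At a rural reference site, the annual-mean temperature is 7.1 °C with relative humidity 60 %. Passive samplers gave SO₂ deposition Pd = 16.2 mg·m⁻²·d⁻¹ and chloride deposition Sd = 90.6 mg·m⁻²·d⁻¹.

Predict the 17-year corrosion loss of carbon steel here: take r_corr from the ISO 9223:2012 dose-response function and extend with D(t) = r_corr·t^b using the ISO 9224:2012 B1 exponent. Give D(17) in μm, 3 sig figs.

D(17) = 142 μm

carbon steel: temperature factor f = +0.150·(-2.9) = -0.4350
  SO₂ term: 1.77·16.2^0.52·exp(0.02·60-0.4350) = 16.19
  Cl⁻ term: 0.102·90.6^0.62·exp(0.033·60+0.04·7.1) = 16.04
  r_corr = 16.19 + 16.04 = 32.23 μm/a
ISO 9224: D(t) = r_corr · t^b with b = 0.523 (carbon steel, B1)
  D(17) = 32.23 × 17^0.523 = 32.23 × 4.401 = 141.8 μm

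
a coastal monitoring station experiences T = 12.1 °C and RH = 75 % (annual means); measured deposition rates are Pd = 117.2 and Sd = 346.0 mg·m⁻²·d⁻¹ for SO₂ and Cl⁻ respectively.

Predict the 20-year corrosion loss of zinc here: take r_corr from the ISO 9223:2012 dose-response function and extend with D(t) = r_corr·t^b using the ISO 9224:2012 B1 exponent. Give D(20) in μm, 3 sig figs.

D(20) = 61.1 μm

zinc: T>10 °C ⇒ hinge -0.071·(12.1−10) = -0.1491
  SO₂ term: 0.0129·117.2^0.44·exp(0.046·75-0.1491) = 2.848
  Sd branch = 0.0175·Sd^0.57·e^(0.008·RH+0.085·T) = 2.498 μm/a
  r_corr = 2.848 + 2.498 = 5.345 μm/a
Power-law: D(20) = r_corr · 20^0.813
  D(20) = 5.345 × 20^0.813 = 5.345 × 11.42 = 61.05 μm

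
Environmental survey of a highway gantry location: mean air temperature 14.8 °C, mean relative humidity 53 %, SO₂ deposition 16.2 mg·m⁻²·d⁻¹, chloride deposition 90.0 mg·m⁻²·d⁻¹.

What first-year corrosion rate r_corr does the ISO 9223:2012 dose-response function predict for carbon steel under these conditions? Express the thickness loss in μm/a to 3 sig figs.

carbon steel: temperature factor f = -0.054·(4.8) = -0.2592
  Pd branch = 1.77·Pd^0.52·e^(0.02·RH+f) = 16.78 μm/a
  Cl⁻ term: 0.102·90.0^0.62·exp(0.033·53+0.04·14.8) = 17.25
  r_corr = 16.78 + 17.25 = 34.03 μm/a

r_corr = 34.0 μm/a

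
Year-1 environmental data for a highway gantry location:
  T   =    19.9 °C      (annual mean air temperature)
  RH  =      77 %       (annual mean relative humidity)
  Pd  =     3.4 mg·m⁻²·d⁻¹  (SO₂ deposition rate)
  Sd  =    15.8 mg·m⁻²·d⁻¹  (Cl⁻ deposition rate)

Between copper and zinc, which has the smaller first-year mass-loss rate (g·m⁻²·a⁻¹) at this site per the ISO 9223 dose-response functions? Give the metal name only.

zinc

copper: temperature factor f = -0.080·(9.9) = -0.7920
  sulphur-dioxide contribution → 0.3101 μm/a
  chloride contribution → 0.9156 μm/a
  ⇒ r_corr(copper) = 1.226 μm/a
  mass loss = 1.226 μm/a × 8.96 g/cm³ = 10.98 g·m⁻²·a⁻¹
zinc: T>10 °C ⇒ hinge -0.071·(19.9−10) = -0.7029
  sulphur-dioxide contribution → 0.378 μm/a
  chloride contribution → 0.848 μm/a
  ⇒ r_corr(zinc) = 1.226 μm/a
  mass loss = 1.226 μm/a × 7.14 g/cm³ = 8.754 g·m⁻²·a⁻¹
Ordering by g·m⁻²·a⁻¹: copper (11) > zinc (8.75)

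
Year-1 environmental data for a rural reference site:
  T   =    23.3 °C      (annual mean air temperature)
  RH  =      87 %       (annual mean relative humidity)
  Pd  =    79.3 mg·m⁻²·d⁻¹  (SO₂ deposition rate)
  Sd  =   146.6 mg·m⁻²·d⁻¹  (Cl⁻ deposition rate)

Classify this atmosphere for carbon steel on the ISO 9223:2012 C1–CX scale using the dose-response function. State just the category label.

C5

carbon steel: T>10 °C ⇒ hinge -0.054·(23.3−10) = -0.7182
  Pd branch = 1.77·Pd^0.52·e^(0.02·RH+f) = 47.79 μm/a
  Cl⁻ term: 0.102·146.6^0.62·exp(0.033·87+0.04·23.3) = 100.7
  r_corr = 47.79 + 100.7 = 148.5 μm/a
Category bounds: 80…200 μm/a bracket r_corr ⇒ C5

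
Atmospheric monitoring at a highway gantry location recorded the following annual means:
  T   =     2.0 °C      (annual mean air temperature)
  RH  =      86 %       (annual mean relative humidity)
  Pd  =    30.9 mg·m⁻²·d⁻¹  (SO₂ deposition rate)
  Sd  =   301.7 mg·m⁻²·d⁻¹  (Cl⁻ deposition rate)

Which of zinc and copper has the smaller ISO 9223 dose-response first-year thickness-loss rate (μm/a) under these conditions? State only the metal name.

zinc: f(T) = +0.038·(T−10) [T≤10 °C] = -0.3040
  sulphur-dioxide contribution → 2.25 μm/a
  chloride contribution → 1.069 μm/a
  ⇒ r_corr(zinc) = 3.319 μm/a
copper: T≤10 °C ⇒ hinge +0.126·(2.0−10) = -1.0080
  sulphur-dioxide contribution → 0.7542 μm/a
  chloride contribution → 1.168 μm/a
  total first-year rate 1.922 μm/a
Ordering by μm/a: zinc (3.32) > copper (1.92)

copper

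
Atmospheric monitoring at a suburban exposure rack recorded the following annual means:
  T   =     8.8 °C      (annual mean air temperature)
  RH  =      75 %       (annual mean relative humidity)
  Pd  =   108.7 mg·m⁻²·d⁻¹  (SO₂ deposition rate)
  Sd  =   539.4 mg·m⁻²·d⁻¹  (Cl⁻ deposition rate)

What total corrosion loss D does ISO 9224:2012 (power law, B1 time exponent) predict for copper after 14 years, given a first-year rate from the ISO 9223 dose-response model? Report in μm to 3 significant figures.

copper: T≤10 °C ⇒ hinge +0.126·(8.8−10) = -0.1512
  sulphur-dioxide contribution → 1.288 μm/a
  chloride contribution → 1.283 μm/a
  ⇒ r_corr(copper) = 2.571 μm/a
Power-law: D(14) = r_corr · 14^0.667
  D(14) = 2.571 × 14^0.667 = 2.571 × 5.814 = 14.94 μm

D(14) = 14.9 μm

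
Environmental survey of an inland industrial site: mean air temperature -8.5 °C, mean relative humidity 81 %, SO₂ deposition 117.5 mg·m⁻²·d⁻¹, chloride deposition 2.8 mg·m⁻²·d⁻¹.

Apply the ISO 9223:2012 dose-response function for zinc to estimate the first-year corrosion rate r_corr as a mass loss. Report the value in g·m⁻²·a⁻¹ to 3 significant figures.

r_corr = 15.6 g·m⁻²·a⁻¹

zinc: temperature factor f = +0.038·(-18.5) = -0.7030
  sulphur-dioxide contribution → 2.159 μm/a
  chloride contribution → 0.02921 μm/a
  total first-year rate 2.188 μm/a
Convert to mass loss: 2.188 μm/a × 7.14 g/cm³ = 15.62 g·m⁻²·a⁻¹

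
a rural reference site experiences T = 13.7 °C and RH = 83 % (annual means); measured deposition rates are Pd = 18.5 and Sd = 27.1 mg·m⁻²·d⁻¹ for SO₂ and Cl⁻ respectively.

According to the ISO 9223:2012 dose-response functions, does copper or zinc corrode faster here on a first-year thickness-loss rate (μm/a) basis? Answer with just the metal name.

copper: f(T) = -0.080·(T−10) [T>10 °C] = -0.2960
  Pd branch = 0.0053·Pd^0.26·e^(0.059·RH+f) = 1.127 μm/a
  Sd branch = 0.01025·Sd^0.27·e^(0.036·RH+0.049·T) = 0.9702 μm/a
  r_corr = 1.127 + 0.9702 = 2.097 μm/a
zinc: f(T) = -0.071·(T−10) [T>10 °C] = -0.2627
  Pd branch = 0.0129·Pd^0.44·e^(0.046·RH+f) = 1.63 μm/a
  Cl⁻ term: 0.0175·27.1^0.57·exp(0.008·83+0.085·13.7) = 0.7144
  sum: 1.63 + 0.7144 → r_corr = 2.344 μm/a
Ordering by μm/a: zinc (2.34) > copper (2.1)

zinc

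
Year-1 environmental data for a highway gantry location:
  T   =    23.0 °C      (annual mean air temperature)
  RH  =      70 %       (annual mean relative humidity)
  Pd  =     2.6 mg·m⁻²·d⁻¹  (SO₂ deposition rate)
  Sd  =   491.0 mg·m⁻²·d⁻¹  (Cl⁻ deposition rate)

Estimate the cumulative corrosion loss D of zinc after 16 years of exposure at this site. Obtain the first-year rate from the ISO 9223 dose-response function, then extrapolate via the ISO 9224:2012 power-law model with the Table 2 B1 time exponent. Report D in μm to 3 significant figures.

D(16) = 72.4 μm

zinc: T>10 °C ⇒ hinge -0.071·(23.0−10) = -0.9230
  Pd branch = 0.0129·Pd^0.44·e^(0.046·RH+f) = 0.1953 μm/a
  Sd branch = 0.0175·Sd^0.57·e^(0.008·RH+0.085·T) = 7.4 μm/a
  r_corr = 0.1953 + 7.4 = 7.595 μm/a
Power-law: D(16) = r_corr · 16^0.813
  D(16) = 7.595 × 16^0.813 = 7.595 × 9.527 = 72.36 μm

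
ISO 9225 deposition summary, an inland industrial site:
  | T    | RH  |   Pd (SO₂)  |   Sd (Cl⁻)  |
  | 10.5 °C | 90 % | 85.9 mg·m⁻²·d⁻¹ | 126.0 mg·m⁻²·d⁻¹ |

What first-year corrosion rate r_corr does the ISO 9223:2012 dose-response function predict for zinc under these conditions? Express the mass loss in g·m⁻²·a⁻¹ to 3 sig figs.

zinc: T>10 °C ⇒ hinge -0.071·(10.5−10) = -0.0355
  SO₂ term: 0.0129·85.9^0.44·exp(0.046·90-0.0355) = 5.548
  Cl⁻ term: 0.0175·126.0^0.57·exp(0.008·90+0.085·10.5) = 1.382
  sum: 5.548 + 1.382 → r_corr = 6.93 μm/a
Convert to mass loss: 6.93 μm/a × 7.14 g/cm³ = 49.48 g·m⁻²·a⁻¹

r_corr = 49.5 g·m⁻²·a⁻¹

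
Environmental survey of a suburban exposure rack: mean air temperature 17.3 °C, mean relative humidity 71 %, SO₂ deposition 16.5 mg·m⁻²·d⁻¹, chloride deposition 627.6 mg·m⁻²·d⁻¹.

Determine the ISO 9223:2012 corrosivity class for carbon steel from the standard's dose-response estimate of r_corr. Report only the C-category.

carbon steel: f(T) = -0.054·(T−10) [T>10 °C] = -0.3942
  sulphur-dioxide contribution → 21.21 μm/a
  chloride contribution → 115.1 μm/a
  total first-year rate 136.4 μm/a
ISO 9223 Table 2 (carbon steel): 80 < 136 ≤ 200 μm/a ⇒ C5

C5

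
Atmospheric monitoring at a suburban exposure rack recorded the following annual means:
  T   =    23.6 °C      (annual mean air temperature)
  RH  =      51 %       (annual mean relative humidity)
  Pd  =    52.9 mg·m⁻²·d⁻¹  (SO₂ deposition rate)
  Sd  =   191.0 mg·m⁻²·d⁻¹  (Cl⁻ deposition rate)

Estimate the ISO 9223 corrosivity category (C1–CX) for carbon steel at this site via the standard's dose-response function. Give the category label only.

carbon steel: T>10 °C ⇒ hinge -0.054·(23.6−10) = -0.7344
  Pd branch = 1.77·Pd^0.52·e^(0.02·RH+f) = 18.54 μm/a
  Sd branch = 0.102·Sd^0.62·e^(0.033·RH+0.04·T) = 36.62 μm/a
  sum: 18.54 + 36.62 → r_corr = 55.17 μm/a
55.2 μm/a falls in (50, 80] for carbon steel → category C4

C4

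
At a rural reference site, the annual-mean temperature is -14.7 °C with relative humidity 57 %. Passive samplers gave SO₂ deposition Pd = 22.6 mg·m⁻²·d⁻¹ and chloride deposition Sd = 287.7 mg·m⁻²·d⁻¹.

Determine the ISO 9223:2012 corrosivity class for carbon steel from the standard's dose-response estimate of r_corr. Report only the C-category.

carbon steel: temperature factor f = +0.150·(-24.7) = -3.7050
  sulphur-dioxide contribution → 0.6889 μm/a
  chloride contribution → 12.44 μm/a
  ⇒ r_corr(carbon steel) = 13.13 μm/a
13.1 μm/a falls in (1.3, 25] for carbon steel → category C2

C2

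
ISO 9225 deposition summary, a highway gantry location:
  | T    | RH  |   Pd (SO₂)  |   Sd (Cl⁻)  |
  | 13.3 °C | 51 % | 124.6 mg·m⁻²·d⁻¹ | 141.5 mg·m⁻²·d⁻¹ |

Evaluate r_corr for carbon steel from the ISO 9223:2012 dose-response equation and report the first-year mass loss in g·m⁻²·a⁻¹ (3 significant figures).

r_corr = 554 g·m⁻²·a⁻¹

carbon steel: temperature factor f = -0.054·(3.3) = -0.1782
  sulphur-dioxide contribution → 50.49 μm/a
  chloride contribution → 20.14 μm/a
  ⇒ r_corr(carbon steel) = 70.63 μm/a
Convert to mass loss: 70.63 μm/a × 7.85 g/cm³ = 554.5 g·m⁻²·a⁻¹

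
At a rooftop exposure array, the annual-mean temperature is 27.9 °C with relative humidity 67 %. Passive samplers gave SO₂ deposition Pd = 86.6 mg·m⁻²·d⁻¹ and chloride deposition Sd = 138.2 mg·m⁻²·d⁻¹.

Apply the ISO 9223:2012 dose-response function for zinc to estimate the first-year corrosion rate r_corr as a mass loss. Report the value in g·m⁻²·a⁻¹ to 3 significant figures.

zinc: temperature factor f = -0.071·(17.9) = -1.2709
  Pd branch = 0.0129·Pd^0.44·e^(0.046·RH+f) = 0.5619 μm/a
  Cl⁻ term: 0.0175·138.2^0.57·exp(0.008·67+0.085·27.9) = 5.319
  r_corr = 0.5619 + 5.319 = 5.881 μm/a
Convert to mass loss: 5.881 μm/a × 7.14 g/cm³ = 41.99 g·m⁻²·a⁻¹

r_corr = 42.0 g·m⁻²·a⁻¹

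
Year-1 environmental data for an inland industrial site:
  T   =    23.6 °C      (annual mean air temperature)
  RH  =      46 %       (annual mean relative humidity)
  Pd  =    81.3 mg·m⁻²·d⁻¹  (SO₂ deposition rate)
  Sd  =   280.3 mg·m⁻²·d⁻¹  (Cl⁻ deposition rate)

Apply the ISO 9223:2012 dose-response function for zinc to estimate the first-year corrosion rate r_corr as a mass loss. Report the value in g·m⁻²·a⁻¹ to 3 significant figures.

zinc: f(T) = -0.071·(T−10) [T>10 °C] = -0.9656
  Pd branch = 0.0129·Pd^0.44·e^(0.046·RH+f) = 0.2823 μm/a
  Sd branch = 0.0175·Sd^0.57·e^(0.008·RH+0.085·T) = 4.669 μm/a
  sum: 0.2823 + 4.669 → r_corr = 4.951 μm/a
Convert to mass loss: 4.951 μm/a × 7.14 g/cm³ = 35.35 g·m⁻²·a⁻¹

r_corr = 35.4 g·m⁻²·a⁻¹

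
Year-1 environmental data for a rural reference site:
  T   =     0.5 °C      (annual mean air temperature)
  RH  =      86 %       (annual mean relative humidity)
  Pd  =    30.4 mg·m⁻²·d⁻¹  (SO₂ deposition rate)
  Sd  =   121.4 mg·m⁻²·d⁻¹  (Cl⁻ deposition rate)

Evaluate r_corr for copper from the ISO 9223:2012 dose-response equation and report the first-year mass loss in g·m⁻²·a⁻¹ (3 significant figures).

copper: temperature factor f = +0.126·(-9.5) = -1.1970
  SO₂ term: 0.0053·30.4^0.26·exp(0.059·86-1.1970) = 0.6217
  Sd branch = 0.01025·Sd^0.27·e^(0.036·RH+0.049·T) = 0.8486 μm/a
  r_corr = 0.6217 + 0.8486 = 1.47 μm/a
Convert to mass loss: 1.47 μm/a × 8.96 g/cm³ = 13.17 g·m⁻²·a⁻¹

r_corr = 13.2 g·m⁻²·a⁻¹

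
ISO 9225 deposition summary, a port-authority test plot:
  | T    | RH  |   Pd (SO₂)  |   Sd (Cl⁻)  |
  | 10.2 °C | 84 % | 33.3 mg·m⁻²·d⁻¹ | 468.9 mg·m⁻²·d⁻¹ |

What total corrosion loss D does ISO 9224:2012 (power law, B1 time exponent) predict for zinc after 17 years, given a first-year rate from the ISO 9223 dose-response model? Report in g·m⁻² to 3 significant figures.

D(17) = 397 g·m⁻²

zinc: temperature factor f = -0.071·(0.2) = -0.0142
  sulphur-dioxide contribution → 2.834 μm/a
  chloride contribution → 2.716 μm/a
  total first-year rate 5.55 μm/a
ISO 9224: D(t) = r_corr · t^b with b = 0.813 (zinc, B1)
  D(17) = 5.55 × 17^0.813 = 5.55 × 10.01 = 55.55 μm
  Mass loss = 55.55 μm × 7.14 g/cm³ = 396.6 g·m⁻²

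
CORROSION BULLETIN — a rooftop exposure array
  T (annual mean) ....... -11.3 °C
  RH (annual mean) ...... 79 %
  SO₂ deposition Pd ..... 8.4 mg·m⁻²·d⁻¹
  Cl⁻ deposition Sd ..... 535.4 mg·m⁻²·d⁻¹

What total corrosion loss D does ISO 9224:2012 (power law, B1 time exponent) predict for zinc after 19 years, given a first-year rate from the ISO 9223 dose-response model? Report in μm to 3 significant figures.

zinc: temperature factor f = +0.038·(-21.3) = -0.8094
  Pd branch = 0.0129·Pd^0.44·e^(0.046·RH+f) = 0.5546 μm/a
  Sd branch = 0.0175·Sd^0.57·e^(0.008·RH+0.085·T) = 0.4526 μm/a
  sum: 0.5546 + 0.4526 → r_corr = 1.007 μm/a
ISO 9224: D(t) = r_corr · t^b with b = 0.813 (zinc, B1)
  D(19) = 1.007 × 19^0.813 = 1.007 × 10.96 = 11.03 μm

D(19) = 11.0 μm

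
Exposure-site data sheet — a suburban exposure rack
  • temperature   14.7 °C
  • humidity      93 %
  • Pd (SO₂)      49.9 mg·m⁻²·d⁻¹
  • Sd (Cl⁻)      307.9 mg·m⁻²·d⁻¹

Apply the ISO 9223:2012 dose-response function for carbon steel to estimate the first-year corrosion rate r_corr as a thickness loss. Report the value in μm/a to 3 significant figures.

carbon steel: T>10 °C ⇒ hinge -0.054·(14.7−10) = -0.2538
  SO₂ term: 1.77·49.9^0.52·exp(0.02·93-0.2538) = 67.38
  Sd branch = 0.102·Sd^0.62·e^(0.033·RH+0.04·T) = 137.9 μm/a
  r_corr = 67.38 + 137.9 = 205.3 μm/a

r_corr = 205 μm/a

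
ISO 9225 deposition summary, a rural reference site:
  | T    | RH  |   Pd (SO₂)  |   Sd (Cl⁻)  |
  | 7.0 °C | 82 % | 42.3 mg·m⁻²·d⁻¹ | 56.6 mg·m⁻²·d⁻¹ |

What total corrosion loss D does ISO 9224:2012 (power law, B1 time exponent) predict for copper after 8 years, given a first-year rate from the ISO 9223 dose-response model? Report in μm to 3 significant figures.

copper: temperature factor f = +0.126·(-3.0) = -0.3780
  sulphur-dioxide contribution → 1.214 μm/a
  chloride contribution → 0.8222 μm/a
  total first-year rate 2.036 μm/a
Long-term exponent b (ISO 9224 Table 2, B1) = 0.667
  D(8) = 2.036 × 8^0.667 = 2.036 × 4.003 = 8.149 μm

D(8) = 8.15 μm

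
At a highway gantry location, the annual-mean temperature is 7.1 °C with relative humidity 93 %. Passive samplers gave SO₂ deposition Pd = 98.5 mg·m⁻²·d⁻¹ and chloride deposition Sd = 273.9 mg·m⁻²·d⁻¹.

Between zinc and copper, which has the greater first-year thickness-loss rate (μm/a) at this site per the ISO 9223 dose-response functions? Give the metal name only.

zinc

zinc: T≤10 °C ⇒ hinge +0.038·(7.1−10) = -0.1102
  SO₂ term: 0.0129·98.5^0.44·exp(0.046·93-0.1102) = 6.277
  Sd branch = 0.0175·Sd^0.57·e^(0.008·RH+0.085·T) = 1.651 μm/a
  r_corr = 6.277 + 1.651 = 7.928 μm/a
copper: temperature factor f = +0.126·(-2.9) = -0.3654
  SO₂ term: 0.0053·98.5^0.26·exp(0.059·93-0.3654) = 2.93
  Sd branch = 0.01025·Sd^0.27·e^(0.036·RH+0.049·T) = 1.879 μm/a
  sum: 2.93 + 1.879 → r_corr = 4.809 μm/a
Ordering by μm/a: zinc (7.93) > copper (4.81)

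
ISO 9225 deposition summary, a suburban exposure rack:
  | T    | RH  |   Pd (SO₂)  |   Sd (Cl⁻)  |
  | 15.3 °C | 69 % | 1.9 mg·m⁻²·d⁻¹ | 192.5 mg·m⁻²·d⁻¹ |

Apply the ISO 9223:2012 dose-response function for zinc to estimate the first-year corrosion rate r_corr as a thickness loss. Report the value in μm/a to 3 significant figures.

zinc: temperature factor f = -0.071·(5.3) = -0.3763
  SO₂ term: 0.0129·1.9^0.44·exp(0.046·69-0.3763) = 0.2807
  Cl⁻ term: 0.0175·192.5^0.57·exp(0.008·69+0.085·15.3) = 2.237
  sum: 0.2807 + 2.237 → r_corr = 2.518 μm/a

r_corr = 2.52 μm/a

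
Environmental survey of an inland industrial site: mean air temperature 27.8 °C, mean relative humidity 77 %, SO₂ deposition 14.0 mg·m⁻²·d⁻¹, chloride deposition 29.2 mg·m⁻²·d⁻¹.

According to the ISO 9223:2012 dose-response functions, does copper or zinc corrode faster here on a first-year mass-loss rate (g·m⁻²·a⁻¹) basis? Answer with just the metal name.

copper: temperature factor f = -0.080·(17.8) = -1.4240
  Pd branch = 0.0053·Pd^0.26·e^(0.059·RH+f) = 0.2381 μm/a
  Sd branch = 0.01025·Sd^0.27·e^(0.036·RH+0.049·T) = 1.592 μm/a
  sum: 0.2381 + 1.592 → r_corr = 1.83 μm/a
  mass loss = 1.83 μm/a × 8.96 g/cm³ = 16.39 g·m⁻²·a⁻¹
zinc: temperature factor f = -0.071·(17.8) = -1.2638
  SO₂ term: 0.0129·14.0^0.44·exp(0.046·77-1.2638) = 0.4021
  Sd branch = 0.0175·Sd^0.57·e^(0.008·RH+0.085·T) = 2.355 μm/a
  r_corr = 0.4021 + 2.355 = 2.757 μm/a
  mass loss = 2.757 μm/a × 7.14 g/cm³ = 19.69 g·m⁻²·a⁻¹
Ordering by g·m⁻²·a⁻¹: zinc (19.7) > copper (16.4)

zinc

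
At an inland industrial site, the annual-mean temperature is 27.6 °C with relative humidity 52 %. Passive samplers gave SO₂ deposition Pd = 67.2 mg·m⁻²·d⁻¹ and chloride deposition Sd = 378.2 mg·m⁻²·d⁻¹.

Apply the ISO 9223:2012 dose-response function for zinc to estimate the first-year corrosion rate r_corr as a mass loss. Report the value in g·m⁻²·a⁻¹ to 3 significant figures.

r_corr = 60.1 g·m⁻²·a⁻¹

zinc: temperature factor f = -0.071·(17.6) = -1.2496
  Pd branch = 0.0129·Pd^0.44·e^(0.046·RH+f) = 0.2575 μm/a
  Cl⁻ term: 0.0175·378.2^0.57·exp(0.008·52+0.085·27.6) = 8.163
  sum: 0.2575 + 8.163 → r_corr = 8.421 μm/a
Convert to mass loss: 8.421 μm/a × 7.14 g/cm³ = 60.12 g·m⁻²·a⁻¹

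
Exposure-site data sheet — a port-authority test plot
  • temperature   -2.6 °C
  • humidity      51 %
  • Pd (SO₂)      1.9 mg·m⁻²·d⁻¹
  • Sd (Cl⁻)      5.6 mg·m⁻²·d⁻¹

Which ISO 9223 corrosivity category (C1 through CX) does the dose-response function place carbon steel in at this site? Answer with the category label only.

C2

carbon steel: T≤10 °C ⇒ hinge +0.150·(-2.6−10) = -1.8900
  Pd branch = 1.77·Pd^0.52·e^(0.02·RH+f) = 1.035 μm/a
  Cl⁻ term: 0.102·5.6^0.62·exp(0.033·51+0.04·-2.6) = 1.44
  r_corr = 1.035 + 1.44 = 2.475 μm/a
ISO 9223 Table 2 (carbon steel): 1.3 < 2.47 ≤ 25 μm/a ⇒ C2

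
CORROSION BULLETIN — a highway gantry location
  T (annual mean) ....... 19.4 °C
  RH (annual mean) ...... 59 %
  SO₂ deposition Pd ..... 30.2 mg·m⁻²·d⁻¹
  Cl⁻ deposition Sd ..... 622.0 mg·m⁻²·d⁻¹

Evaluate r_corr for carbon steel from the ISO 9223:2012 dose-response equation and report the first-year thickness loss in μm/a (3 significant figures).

r_corr = 104 μm/a

carbon steel: temperature factor f = -0.054·(9.4) = -0.5076
  Pd branch = 1.77·Pd^0.52·e^(0.02·RH+f) = 20.4 μm/a
  Cl⁻ term: 0.102·622.0^0.62·exp(0.033·59+0.04·19.4) = 83.82
  sum: 20.4 + 83.82 → r_corr = 104.2 μm/a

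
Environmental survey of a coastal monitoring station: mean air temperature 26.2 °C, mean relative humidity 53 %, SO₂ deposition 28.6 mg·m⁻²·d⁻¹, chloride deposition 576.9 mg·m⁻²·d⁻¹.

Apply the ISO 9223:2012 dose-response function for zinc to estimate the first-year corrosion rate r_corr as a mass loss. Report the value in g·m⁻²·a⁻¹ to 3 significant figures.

r_corr = 67.8 g·m⁻²·a⁻¹

zinc: T>10 °C ⇒ hinge -0.071·(26.2−10) = -1.1502
  sulphur-dioxide contribution → 0.2045 μm/a
  chloride contribution → 9.294 μm/a
  ⇒ r_corr(zinc) = 9.498 μm/a
Convert to mass loss: 9.498 μm/a × 7.14 g/cm³ = 67.82 g·m⁻²·a⁻¹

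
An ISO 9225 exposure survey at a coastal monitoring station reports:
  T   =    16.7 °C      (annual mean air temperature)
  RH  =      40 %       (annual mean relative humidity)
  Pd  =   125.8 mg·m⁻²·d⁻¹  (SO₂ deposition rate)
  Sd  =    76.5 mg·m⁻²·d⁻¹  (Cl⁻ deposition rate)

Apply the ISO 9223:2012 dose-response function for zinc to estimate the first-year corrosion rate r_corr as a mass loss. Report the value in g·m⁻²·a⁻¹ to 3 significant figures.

zinc: temperature factor f = -0.071·(6.7) = -0.4757
  SO₂ term: 0.0129·125.8^0.44·exp(0.046·40-0.4757) = 0.4236
  Cl⁻ term: 0.0175·76.5^0.57·exp(0.008·40+0.085·16.7) = 1.181
  sum: 0.4236 + 1.181 → r_corr = 1.604 μm/a
Convert to mass loss: 1.604 μm/a × 7.14 g/cm³ = 11.46 g·m⁻²·a⁻¹

r_corr = 11.5 g·m⁻²·a⁻¹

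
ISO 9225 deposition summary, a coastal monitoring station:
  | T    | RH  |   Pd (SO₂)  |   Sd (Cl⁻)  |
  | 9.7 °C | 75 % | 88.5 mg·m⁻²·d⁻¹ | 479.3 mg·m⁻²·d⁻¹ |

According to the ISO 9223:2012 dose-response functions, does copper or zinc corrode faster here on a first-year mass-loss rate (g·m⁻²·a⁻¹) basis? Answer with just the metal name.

zinc

copper: f(T) = +0.126·(T−10) [T≤10 °C] = -0.0378
  SO₂ term: 0.0053·88.5^0.26·exp(0.059·75-0.0378) = 1.367
  Sd branch = 0.01025·Sd^0.27·e^(0.036·RH+0.049·T) = 1.299 μm/a
  sum: 1.367 + 1.299 → r_corr = 2.666 μm/a
  mass loss = 2.666 μm/a × 8.96 g/cm³ = 23.89 g·m⁻²·a⁻¹
zinc: f(T) = +0.038·(T−10) [T≤10 °C] = -0.0114
  SO₂ term: 0.0129·88.5^0.44·exp(0.046·75-0.0114) = 2.888
  Cl⁻ term: 0.0175·479.3^0.57·exp(0.008·75+0.085·9.7) = 2.453
  r_corr = 2.888 + 2.453 = 5.341 μm/a
  mass loss = 5.341 μm/a × 7.14 g/cm³ = 38.13 g·m⁻²·a⁻¹
Ordering by g·m⁻²·a⁻¹: zinc (38.1) > copper (23.9)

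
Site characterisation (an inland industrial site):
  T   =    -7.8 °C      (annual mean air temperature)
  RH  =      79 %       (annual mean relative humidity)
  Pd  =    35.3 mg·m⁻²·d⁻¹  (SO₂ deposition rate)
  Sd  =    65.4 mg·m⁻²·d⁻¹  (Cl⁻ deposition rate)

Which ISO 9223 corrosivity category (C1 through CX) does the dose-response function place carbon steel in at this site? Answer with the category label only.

carbon steel: T≤10 °C ⇒ hinge +0.150·(-7.8−10) = -2.6700
  Pd branch = 1.77·Pd^0.52·e^(0.02·RH+f) = 3.797 μm/a
  Cl⁻ term: 0.102·65.4^0.62·exp(0.033·79+0.04·-7.8) = 13.52
  sum: 3.797 + 13.52 → r_corr = 17.32 μm/a
17.3 μm/a falls in (1.3, 25] for carbon steel → category C2

C2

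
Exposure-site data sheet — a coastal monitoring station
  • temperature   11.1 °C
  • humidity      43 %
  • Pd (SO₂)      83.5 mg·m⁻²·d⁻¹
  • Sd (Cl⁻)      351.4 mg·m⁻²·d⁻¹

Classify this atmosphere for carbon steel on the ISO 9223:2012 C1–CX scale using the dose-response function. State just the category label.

carbon steel: temperature factor f = -0.054·(1.1) = -0.0594
  sulphur-dioxide contribution → 39.35 μm/a
  chloride contribution → 24.89 μm/a
  total first-year rate 64.24 μm/a
ISO 9223 Table 2 (carbon steel): 50 < 64.2 ≤ 80 μm/a ⇒ C4

C4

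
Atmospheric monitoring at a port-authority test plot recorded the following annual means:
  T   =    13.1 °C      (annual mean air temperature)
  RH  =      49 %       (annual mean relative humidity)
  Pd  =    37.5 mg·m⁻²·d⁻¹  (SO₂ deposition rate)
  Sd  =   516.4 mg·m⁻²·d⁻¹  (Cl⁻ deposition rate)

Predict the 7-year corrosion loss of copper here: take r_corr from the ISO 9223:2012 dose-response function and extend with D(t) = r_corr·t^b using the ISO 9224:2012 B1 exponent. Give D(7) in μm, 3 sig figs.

copper: T>10 °C ⇒ hinge -0.080·(13.1−10) = -0.2480
  SO₂ term: 0.0053·37.5^0.26·exp(0.059·49-0.2480) = 0.1911
  Sd branch = 0.01025·Sd^0.27·e^(0.036·RH+0.049·T) = 0.6139 μm/a
  sum: 0.1911 + 0.6139 → r_corr = 0.805 μm/a
Power-law: D(7) = r_corr · 7^0.667
  D(7) = 0.805 × 7^0.667 = 0.805 × 3.662 = 2.948 μm

D(7) = 2.95 μm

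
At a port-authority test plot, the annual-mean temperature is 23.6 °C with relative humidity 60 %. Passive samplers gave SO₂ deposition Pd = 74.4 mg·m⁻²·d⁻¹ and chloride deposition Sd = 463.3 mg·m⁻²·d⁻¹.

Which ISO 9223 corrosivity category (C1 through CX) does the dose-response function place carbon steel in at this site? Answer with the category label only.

carbon steel: temperature factor f = -0.054·(13.6) = -0.7344
  Pd branch = 1.77·Pd^0.52·e^(0.02·RH+f) = 26.51 μm/a
  Sd branch = 0.102·Sd^0.62·e^(0.033·RH+0.04·T) = 85.37 μm/a
  sum: 26.51 + 85.37 → r_corr = 111.9 μm/a
ISO 9223 Table 2 (carbon steel): 80 < 112 ≤ 200 μm/a ⇒ C5

C5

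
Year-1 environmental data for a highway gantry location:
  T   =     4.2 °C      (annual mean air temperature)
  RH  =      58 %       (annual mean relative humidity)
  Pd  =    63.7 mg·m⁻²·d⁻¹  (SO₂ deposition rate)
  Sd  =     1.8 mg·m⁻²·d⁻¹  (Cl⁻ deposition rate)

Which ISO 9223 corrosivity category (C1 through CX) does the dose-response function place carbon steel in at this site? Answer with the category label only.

carbon steel: f(T) = +0.150·(T−10) [T≤10 °C] = -0.8700
  SO₂ term: 1.77·63.7^0.52·exp(0.02·58-0.8700) = 20.51
  Cl⁻ term: 0.102·1.8^0.62·exp(0.033·58+0.04·4.2) = 1.178
  sum: 20.51 + 1.178 → r_corr = 21.69 μm/a
Category bounds: 1.3…25 μm/a bracket r_corr ⇒ C2

C2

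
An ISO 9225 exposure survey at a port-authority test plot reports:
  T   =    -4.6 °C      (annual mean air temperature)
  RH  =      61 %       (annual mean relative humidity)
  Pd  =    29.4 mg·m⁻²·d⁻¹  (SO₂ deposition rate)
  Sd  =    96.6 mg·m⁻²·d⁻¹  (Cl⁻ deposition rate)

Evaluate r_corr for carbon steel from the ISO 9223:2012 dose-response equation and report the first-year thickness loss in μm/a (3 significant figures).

r_corr = 14.7 μm/a

carbon steel: f(T) = +0.150·(T−10) [T≤10 °C] = -2.1900
  Pd branch = 1.77·Pd^0.52·e^(0.02·RH+f) = 3.893 μm/a
  Cl⁻ term: 0.102·96.6^0.62·exp(0.033·61+0.04·-4.6) = 10.8
  sum: 3.893 + 10.8 → r_corr = 14.7 μm/a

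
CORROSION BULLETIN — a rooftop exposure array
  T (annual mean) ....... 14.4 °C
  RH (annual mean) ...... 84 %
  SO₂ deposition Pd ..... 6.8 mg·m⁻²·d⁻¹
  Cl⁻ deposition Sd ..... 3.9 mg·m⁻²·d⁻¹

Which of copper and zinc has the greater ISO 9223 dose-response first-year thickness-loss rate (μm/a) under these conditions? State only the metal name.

copper: T>10 °C ⇒ hinge -0.080·(14.4−10) = -0.3520
  SO₂ term: 0.0053·6.8^0.26·exp(0.059·84-0.3520) = 0.8714
  Cl⁻ term: 0.01025·3.9^0.27·exp(0.036·84+0.049·14.4) = 0.6167
  sum: 0.8714 + 0.6167 → r_corr = 1.488 μm/a
zinc: temperature factor f = -0.071·(4.4) = -0.3124
  Pd branch = 0.0129·Pd^0.44·e^(0.046·RH+f) = 1.046 μm/a
  Sd branch = 0.0175·Sd^0.57·e^(0.008·RH+0.085·T) = 0.2531 μm/a
  sum: 1.046 + 0.2531 → r_corr = 1.299 μm/a
Ordering by μm/a: copper (1.49) > zinc (1.3)

copper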